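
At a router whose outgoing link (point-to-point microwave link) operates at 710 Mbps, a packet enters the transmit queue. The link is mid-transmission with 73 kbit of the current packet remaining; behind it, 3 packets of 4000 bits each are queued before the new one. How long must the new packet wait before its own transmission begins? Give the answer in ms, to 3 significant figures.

Each queued packet: L/R = 4000/710000000 = 0.0056338 ms.
3 queued → 0.0169014 ms.
Plus remaining 73000 bits of current packet: 0.102817 ms.
Queuing delay = 0.120 ms.

0.120 ms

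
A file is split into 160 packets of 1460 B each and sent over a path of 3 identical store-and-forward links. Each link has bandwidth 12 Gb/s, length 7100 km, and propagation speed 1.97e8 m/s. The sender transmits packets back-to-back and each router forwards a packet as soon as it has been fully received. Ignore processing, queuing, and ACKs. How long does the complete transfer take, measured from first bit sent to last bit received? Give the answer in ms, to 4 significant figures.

Per-hop transmission t_tx = L/R = 11680/12000000000 = 0.000973333 ms.
Per-hop propagation t_prop = 7100000/197000000 = 36.0406 ms.
Pipeline fill: first packet needs 3·t_tx to clear all hops; remaining 159 packets each add one t_tx.
Total = (3+160-1)·t_tx + 3·t_prop = 162·0.000973333 + 3·36.0406 = 108.3 ms.

108.3 ms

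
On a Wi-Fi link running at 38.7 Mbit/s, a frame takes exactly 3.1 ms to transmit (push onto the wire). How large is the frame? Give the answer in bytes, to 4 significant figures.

L = R × t_tx = 38700000 b/s × 0.0031 s = 119970 bits.
In bytes: 119970 / 8 = 15000 bytes.

15000 bytes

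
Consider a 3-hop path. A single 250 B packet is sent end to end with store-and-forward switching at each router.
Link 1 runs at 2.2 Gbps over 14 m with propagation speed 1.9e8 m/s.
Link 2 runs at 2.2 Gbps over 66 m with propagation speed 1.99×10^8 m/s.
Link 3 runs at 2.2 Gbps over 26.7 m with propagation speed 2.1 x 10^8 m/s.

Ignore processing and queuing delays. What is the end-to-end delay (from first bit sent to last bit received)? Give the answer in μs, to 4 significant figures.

L = 250 × 8 = 2000 bits.
Transmission delay per hop = L/R = 2000/2200000000 = 0.909091 μs; 3 hops → 2.72727 μs.
Propagation delays (d/s per hop): 0.0736842, 0.331658, 0.127143 μs; sum = 0.532485 μs.
End-to-end = 3.260 μs.

3.260 μs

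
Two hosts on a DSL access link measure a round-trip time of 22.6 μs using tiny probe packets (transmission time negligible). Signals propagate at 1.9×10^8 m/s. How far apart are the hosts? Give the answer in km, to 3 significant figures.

One-way propagation = RTT/2 = 11.3 μs.
d = s × t = 190000000 × 1.13e-05 = 2.15 km.

2.15 km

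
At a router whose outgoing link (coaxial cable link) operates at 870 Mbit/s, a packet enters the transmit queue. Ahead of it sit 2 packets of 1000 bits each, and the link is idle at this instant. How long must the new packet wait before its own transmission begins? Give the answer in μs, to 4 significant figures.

2.299 μs

Each queued packet: L/R = 1000/870000000 = 1.14943 μs.
2 queued → 2.29885 μs.
Queuing delay = 2.299 μs.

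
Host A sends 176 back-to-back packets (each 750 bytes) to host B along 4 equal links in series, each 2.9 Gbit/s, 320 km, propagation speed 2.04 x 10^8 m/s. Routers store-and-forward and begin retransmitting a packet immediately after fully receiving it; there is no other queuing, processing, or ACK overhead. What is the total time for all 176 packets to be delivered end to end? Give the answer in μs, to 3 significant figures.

Per-hop transmission t_tx = L/R = 6000/2900000000 = 2.06897 μs.
Per-hop propagation t_prop = 320000/204000000 = 1568.63 μs.
Pipeline fill: first packet needs 4·t_tx to clear all hops; remaining 175 packets each add one t_tx.
Total = (4+176-1)·t_tx + 4·t_prop = 179·2.06897 + 4·1568.63 = 6640 μs.

6640 μs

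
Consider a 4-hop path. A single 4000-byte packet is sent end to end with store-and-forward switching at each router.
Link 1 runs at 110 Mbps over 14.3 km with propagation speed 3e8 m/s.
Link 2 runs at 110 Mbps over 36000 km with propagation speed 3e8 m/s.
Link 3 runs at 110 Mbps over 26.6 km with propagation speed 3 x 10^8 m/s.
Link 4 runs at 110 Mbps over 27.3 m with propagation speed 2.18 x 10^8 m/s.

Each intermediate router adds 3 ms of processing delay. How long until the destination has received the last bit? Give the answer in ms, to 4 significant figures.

130.3 ms

L = 4000 × 8 = 32000 bits.
Transmission delay per hop = L/R = 32000/110000000 = 0.290909 ms; 4 hops → 1.16364 ms.
Propagation delays (d/s per hop): 0.0476667, 120, 0.0886667, 0.000125229 ms; sum = 120.136 ms.
Processing at 3 router(s): 3 × 3 ms = 9 ms.
End-to-end = 130.3 ms.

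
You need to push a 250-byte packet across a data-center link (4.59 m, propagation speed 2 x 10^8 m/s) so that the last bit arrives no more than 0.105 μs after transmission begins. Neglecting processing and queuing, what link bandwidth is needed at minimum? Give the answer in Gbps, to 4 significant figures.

L = 2000 bits.
Propagation delay = 4.59 / 200000000 = 0.02295 μs.
Transmission budget = 0.105 − 0.02295 = 0.08205 μs.
R ≥ L / t_tx = 2000 bits / 8.205e-08 s = 24.38 Gbps.

24.38 Gbps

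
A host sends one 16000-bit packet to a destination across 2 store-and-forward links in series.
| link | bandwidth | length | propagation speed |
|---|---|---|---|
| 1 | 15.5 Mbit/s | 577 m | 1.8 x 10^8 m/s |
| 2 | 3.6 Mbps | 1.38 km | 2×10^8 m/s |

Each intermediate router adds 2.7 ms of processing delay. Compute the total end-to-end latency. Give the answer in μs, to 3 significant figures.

Transmission delays (L/R per hop): 1032.26, 4444.44 μs; sum = 5476.7 μs.
Propagation delays (d/s per hop): 3.20556, 6.9 μs; sum = 10.1056 μs.
Processing at 1 router(s): 1 × 2.7 ms = 2700 μs.
End-to-end = 8190 μs.

8190 μs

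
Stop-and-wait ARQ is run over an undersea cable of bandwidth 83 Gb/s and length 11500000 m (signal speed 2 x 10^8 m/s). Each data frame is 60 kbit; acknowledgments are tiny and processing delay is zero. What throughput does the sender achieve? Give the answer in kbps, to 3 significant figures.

522 kbps

t_tx = L/R = 60000/83000000000 = 7.22892e-07 s.
t_prop = 11500000/200000000 = 0.0575 s; RTT = 0.115 s.
Cycle = t_tx + RTT = 0.115001 s.
Throughput = L / cycle = 60000 / 0.115001 = 522 kbps.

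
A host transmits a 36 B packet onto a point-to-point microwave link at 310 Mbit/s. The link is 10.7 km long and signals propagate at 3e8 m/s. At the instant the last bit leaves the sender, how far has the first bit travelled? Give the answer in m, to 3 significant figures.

t_tx = L/R = 288/310000000 = 9.29032e-07 s.
Distance = s × t_tx = 300000000 × 9.29032e-07 = 279 m.

279 m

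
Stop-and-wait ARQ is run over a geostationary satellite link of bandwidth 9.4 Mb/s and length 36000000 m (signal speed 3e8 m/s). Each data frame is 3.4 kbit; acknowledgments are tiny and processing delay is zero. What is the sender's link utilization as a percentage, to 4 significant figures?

t_tx = L/R = 3400/9400000 = 0.000361702 s.
t_prop = 36000000/300000000 = 0.12 s; RTT = 0.24 s.
Cycle = t_tx + RTT = 0.240362 s.
Utilization = t_tx / cycle = 0.000361702/0.240362 = 0.1505 %.

0.1505 %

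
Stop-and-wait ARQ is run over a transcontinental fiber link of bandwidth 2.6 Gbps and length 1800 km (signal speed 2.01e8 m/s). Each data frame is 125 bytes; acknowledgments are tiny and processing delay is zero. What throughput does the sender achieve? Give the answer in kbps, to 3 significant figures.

t_tx = L/R = 1000/2600000000 = 3.84615e-07 s.
t_prop = 1800000/2.01e+08 = 0.00895522 s; RTT = 0.0179104 s.
Cycle = t_tx + RTT = 0.0179108 s.
Throughput = L / cycle = 1000 / 0.0179108 = 55.8 kbps.

55.8 kbps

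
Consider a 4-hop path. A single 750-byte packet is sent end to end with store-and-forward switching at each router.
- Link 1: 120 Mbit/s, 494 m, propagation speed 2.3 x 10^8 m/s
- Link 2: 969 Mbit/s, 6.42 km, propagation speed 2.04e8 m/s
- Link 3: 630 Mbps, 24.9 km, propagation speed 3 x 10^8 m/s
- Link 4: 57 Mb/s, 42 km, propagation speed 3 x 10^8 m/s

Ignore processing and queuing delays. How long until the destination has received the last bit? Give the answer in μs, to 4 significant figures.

427.6 μs

L = 750 × 8 = 6000 bits.
Transmission delays (L/R per hop): 50, 6.19195, 9.52381, 105.263 μs; sum = 170.979 μs.
Propagation delays (d/s per hop): 2.14783, 31.4706, 83, 140 μs; sum = 256.618 μs.
End-to-end = 427.6 μs.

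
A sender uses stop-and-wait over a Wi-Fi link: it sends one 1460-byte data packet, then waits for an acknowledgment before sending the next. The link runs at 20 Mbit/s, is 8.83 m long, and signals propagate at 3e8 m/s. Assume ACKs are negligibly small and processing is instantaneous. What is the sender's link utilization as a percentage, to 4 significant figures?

t_tx = L/R = 11680/20000000 = 0.000584 s.
t_prop = 8.83/300000000 = 2.94333e-08 s; RTT = 5.88667e-08 s.
Cycle = t_tx + RTT = 0.000584059 s.
Utilization = t_tx / cycle = 0.000584/0.000584059 = 99.99 %.

99.99 %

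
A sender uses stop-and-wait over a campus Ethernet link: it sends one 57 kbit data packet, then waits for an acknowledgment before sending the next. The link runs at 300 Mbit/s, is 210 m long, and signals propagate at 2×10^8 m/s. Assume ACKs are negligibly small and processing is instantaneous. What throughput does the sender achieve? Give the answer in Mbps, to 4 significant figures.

t_tx = L/R = 57000/300000000 = 0.00019 s.
t_prop = 210/200000000 = 1.05e-06 s; RTT = 2.1e-06 s.
Cycle = t_tx + RTT = 0.0001921 s.
Throughput = L / cycle = 57000 / 0.0001921 = 296.7 Mbps.

296.7 Mbps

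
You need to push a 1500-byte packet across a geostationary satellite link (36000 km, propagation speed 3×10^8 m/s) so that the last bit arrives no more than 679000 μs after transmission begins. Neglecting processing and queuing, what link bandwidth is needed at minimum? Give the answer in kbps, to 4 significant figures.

21.47 kbps

L = 12000 bits.
Propagation delay = 36000000 / 300000000 = 120000 μs.
Transmission budget = 679000 − 120000 = 559000 μs.
R ≥ L / t_tx = 12000 bits / 0.559 s = 21.47 kbps.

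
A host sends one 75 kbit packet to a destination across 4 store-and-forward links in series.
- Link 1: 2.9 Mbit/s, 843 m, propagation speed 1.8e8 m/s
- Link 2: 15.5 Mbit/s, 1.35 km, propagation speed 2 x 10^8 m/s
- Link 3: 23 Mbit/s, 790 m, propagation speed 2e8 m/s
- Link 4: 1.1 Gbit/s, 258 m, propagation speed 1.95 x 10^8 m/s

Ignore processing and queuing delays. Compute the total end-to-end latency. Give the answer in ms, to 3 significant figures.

34.0 ms

L = 75000 bits.
Transmission delays (L/R per hop): 25.8621, 4.83871, 3.26087, 0.0681818 ms; sum = 34.0298 ms.
Propagation delays (d/s per hop): 0.00468333, 0.00675, 0.00395, 0.00132308 ms; sum = 0.0167064 ms.
End-to-end = 34.0 ms.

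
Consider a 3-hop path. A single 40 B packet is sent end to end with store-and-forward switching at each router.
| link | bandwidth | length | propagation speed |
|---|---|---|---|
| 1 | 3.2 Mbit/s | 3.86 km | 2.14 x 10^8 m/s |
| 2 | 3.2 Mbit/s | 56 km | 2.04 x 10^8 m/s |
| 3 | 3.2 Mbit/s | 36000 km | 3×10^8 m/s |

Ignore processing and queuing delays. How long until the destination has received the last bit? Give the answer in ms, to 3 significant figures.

L = 40 × 8 = 320 bits.
Transmission delay per hop = L/R = 320/3200000 = 0.1 ms; 3 hops → 0.3 ms.
Propagation delays (d/s per hop): 0.0180374, 0.27451, 120 ms; sum = 120.293 ms.
End-to-end = 121 ms.

121 ms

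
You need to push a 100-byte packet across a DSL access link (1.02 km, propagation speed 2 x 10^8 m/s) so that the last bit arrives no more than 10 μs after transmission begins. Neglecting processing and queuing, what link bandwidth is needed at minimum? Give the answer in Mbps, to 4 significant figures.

L = 800 bits.
Propagation delay = 1020 / 200000000 = 5.1 μs.
Transmission budget = 10 − 5.1 = 4.9 μs.
R ≥ L / t_tx = 800 bits / 4.9e-06 s = 163.3 Mbps.

163.3 Mbps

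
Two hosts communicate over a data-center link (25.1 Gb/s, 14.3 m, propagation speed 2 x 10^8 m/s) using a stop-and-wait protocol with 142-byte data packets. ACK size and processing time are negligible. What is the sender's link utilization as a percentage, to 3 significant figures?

t_tx = L/R = 1136/25100000000 = 4.5259e-08 s.
t_prop = 14.3/200000000 = 7.15e-08 s; RTT = 1.43e-07 s.
Cycle = t_tx + RTT = 1.88259e-07 s.
Utilization = t_tx / cycle = 4.5259e-08/1.88259e-07 = 24.0 %.

24.0 %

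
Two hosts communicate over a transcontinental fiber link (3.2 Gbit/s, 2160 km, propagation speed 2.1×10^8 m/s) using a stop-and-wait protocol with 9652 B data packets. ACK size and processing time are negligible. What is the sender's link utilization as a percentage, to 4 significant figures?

0.1172 %

t_tx = L/R = 77216/3200000000 = 2.413e-05 s.
t_prop = 2160000/210000000 = 0.0102857 s; RTT = 0.0205714 s.
Cycle = t_tx + RTT = 0.0205956 s.
Utilization = t_tx / cycle = 2.413e-05/0.0205956 = 0.1172 %.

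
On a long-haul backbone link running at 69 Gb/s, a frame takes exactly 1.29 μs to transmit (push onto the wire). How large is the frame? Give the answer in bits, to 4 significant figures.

89010 bits

L = R × t_tx = 69000000000 b/s × 1.29e-06 s = 89010 bits.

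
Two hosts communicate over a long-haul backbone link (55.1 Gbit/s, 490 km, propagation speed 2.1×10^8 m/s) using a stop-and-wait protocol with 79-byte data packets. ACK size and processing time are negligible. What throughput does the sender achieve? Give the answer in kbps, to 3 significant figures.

135 kbps

t_tx = L/R = 632/55100000000 = 1.14701e-08 s.
t_prop = 490000/210000000 = 0.00233333 s; RTT = 0.00466667 s.
Cycle = t_tx + RTT = 0.00466668 s.
Throughput = L / cycle = 632 / 0.00466668 = 135 kbps.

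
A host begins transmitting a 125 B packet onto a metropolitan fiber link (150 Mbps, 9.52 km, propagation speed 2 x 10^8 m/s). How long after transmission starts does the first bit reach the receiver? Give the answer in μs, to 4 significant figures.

47.60 μs

First bit experiences only propagation delay: d/s = 9520/200000000 = 47.60 μs.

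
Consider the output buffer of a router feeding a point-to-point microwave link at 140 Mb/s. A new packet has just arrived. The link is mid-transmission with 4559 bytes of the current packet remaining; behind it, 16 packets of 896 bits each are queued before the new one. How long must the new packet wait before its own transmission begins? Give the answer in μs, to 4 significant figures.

362.9 μs

Each queued packet: L/R = 896/140000000 = 6.4 μs.
16 queued → 102.4 μs.
Plus remaining 36472 bits of current packet: 260.514 μs.
Queuing delay = 362.9 μs.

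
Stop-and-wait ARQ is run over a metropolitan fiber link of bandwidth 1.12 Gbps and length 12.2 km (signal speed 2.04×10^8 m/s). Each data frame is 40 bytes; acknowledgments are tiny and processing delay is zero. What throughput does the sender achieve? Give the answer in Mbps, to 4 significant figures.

t_tx = L/R = 320/1120000000 = 2.85714e-07 s.
t_prop = 12200/204000000 = 5.98039e-05 s; RTT = 0.000119608 s.
Cycle = t_tx + RTT = 0.000119894 s.
Throughput = L / cycle = 320 / 0.000119894 = 2.669 Mbps.

2.669 Mbps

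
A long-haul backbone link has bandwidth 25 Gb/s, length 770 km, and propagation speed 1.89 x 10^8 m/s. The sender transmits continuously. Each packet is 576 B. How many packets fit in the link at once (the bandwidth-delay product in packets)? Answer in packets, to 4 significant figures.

Propagation delay = 770000 / 189000000 = 0.00407407 s.
BDP = R × t_prop = 25000000000 × 0.00407407 = 101852000 bits.
In packets of 4608 bits: 22100 packets.

22100 packets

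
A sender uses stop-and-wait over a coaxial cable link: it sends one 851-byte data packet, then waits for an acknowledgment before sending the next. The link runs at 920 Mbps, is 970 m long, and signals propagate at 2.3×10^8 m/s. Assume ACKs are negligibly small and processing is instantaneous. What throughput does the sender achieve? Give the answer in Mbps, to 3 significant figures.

t_tx = L/R = 6808/920000000 = 7.4e-06 s.
t_prop = 970/2.3e+08 = 4.21739e-06 s; RTT = 8.43478e-06 s.
Cycle = t_tx + RTT = 1.58348e-05 s.
Throughput = L / cycle = 6808 / 1.58348e-05 = 430 Mbps.

430 Mbps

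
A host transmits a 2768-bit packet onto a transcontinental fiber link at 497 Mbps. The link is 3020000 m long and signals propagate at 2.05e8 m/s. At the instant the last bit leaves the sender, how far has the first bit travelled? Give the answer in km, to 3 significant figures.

t_tx = L/R = 2768/497000000 = 5.56942e-06 s.
Distance = s × t_tx = 2.05e+08 × 5.56942e-06 = 1.14 km.

1.14 km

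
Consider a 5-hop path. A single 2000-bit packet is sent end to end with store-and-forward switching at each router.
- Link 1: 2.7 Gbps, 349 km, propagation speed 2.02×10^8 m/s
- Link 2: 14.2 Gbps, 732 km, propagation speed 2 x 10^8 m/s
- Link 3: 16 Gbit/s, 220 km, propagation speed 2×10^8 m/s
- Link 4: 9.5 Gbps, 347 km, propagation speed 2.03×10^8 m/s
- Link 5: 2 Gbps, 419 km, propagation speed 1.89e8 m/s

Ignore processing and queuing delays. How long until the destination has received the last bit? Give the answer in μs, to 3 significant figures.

Transmission delays (L/R per hop): 0.740741, 0.140845, 0.125, 0.210526, 1 μs; sum = 2.21711 μs.
Propagation delays (d/s per hop): 1727.72, 3660, 1100, 1709.36, 2216.93 μs; sum = 10414 μs.
End-to-end = 10400 μs.

10400 μs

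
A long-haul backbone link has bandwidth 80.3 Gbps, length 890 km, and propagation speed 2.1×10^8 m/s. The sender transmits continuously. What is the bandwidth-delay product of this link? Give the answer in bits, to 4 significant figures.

340300000 bits

Propagation delay = 890000 / 210000000 = 0.0042381 s.
BDP = R × t_prop = 80300000000 × 0.0042381 = 340319000 bits.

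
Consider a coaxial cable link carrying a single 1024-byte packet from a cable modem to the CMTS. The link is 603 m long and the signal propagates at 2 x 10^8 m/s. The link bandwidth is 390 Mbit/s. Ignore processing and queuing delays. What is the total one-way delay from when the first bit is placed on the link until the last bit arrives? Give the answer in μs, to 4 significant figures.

L = 1024 × 8 = 8192 bits.
Transmission delay = L/R = 8192 / 390000000 = 21.0051 μs.
Propagation delay = d/s = 603 m / 200000000 m/s = 3.015 μs.
Total = 24.02 μs.

24.02 μs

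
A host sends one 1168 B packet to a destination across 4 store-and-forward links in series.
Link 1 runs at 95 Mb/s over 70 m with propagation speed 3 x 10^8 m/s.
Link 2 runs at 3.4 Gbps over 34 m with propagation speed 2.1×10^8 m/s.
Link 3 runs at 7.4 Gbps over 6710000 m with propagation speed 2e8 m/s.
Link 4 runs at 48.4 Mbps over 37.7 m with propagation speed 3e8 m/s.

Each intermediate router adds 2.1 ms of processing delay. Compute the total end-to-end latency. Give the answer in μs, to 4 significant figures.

L = 1168 × 8 = 9344 bits.
Transmission delays (L/R per hop): 98.3579, 2.74824, 1.2627, 193.058 μs; sum = 295.427 μs.
Propagation delays (d/s per hop): 0.233333, 0.161905, 33550, 0.125667 μs; sum = 33550.5 μs.
Processing at 3 router(s): 3 × 2.1 ms = 6300 μs.
End-to-end = 40150 μs.

40150 μs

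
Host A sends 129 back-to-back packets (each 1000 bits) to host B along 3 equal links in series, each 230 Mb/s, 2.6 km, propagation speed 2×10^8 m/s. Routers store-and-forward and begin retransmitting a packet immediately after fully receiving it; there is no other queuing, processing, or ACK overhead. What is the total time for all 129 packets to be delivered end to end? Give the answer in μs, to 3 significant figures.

Per-hop transmission t_tx = L/R = 1000/230000000 = 4.34783 μs.
Per-hop propagation t_prop = 2600/200000000 = 13 μs.
Pipeline fill: first packet needs 3·t_tx to clear all hops; remaining 128 packets each add one t_tx.
Total = (3+129-1)·t_tx + 3·t_prop = 131·4.34783 + 3·13 = 609 μs.

609 μs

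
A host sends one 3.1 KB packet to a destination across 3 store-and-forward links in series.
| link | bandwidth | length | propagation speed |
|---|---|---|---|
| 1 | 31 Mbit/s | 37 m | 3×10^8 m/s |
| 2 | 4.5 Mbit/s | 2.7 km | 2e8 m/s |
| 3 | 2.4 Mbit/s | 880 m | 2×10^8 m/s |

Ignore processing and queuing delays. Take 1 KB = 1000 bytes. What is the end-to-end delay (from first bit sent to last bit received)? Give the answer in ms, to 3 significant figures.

16.7 ms

L = 24800 bits.
Transmission delays (L/R per hop): 0.8, 5.51111, 10.3333 ms; sum = 16.6444 ms.
Propagation delays (d/s per hop): 0.000123333, 0.0135, 0.0044 ms; sum = 0.0180233 ms.
End-to-end = 16.7 ms.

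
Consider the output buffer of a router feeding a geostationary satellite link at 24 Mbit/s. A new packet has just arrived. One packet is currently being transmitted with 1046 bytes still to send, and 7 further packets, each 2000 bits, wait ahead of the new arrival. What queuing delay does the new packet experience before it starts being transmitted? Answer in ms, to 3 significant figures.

0.932 ms

Each queued packet: L/R = 2000/24000000 = 0.0833333 ms.
7 queued → 0.583333 ms.
Plus remaining 8368 bits of current packet: 0.348667 ms.
Queuing delay = 0.932 ms.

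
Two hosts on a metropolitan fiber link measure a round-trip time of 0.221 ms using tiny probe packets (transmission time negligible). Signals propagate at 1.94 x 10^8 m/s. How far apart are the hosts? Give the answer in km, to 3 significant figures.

One-way propagation = RTT/2 = 0.1105 ms.
d = s × t = 194000000 × 0.0001105 = 21.4 km.

21.4 km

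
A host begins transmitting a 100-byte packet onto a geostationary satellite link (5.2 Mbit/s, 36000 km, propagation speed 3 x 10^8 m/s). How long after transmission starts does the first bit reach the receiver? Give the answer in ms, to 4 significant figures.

120.0 ms

First bit experiences only propagation delay: d/s = 36000000/300000000 = 120.0 ms.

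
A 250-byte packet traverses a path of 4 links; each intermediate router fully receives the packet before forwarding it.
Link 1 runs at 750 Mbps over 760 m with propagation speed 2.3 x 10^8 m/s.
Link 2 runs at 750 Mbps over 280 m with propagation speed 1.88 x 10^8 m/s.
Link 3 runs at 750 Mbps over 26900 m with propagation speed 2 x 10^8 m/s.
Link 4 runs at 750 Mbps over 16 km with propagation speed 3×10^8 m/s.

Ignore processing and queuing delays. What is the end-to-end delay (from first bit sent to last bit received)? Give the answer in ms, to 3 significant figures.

0.203 ms

L = 250 × 8 = 2000 bits.
Transmission delay per hop = L/R = 2000/750000000 = 0.00266667 ms; 4 hops → 0.0106667 ms.
Propagation delays (d/s per hop): 0.00330435, 0.00148936, 0.1345, 0.0533333 ms; sum = 0.192627 ms.
End-to-end = 0.203 ms.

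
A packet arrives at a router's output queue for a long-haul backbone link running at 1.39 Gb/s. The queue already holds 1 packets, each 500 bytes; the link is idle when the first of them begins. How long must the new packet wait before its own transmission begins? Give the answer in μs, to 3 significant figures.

2.88 μs

Each queued packet: L/R = 4000/1390000000 = 2.8777 μs.
1 queued → 2.8777 μs.
Queuing delay = 2.88 μs.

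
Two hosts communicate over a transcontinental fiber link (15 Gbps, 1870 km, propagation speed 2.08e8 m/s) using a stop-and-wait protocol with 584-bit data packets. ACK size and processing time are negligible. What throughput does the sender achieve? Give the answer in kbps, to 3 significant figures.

32.5 kbps

t_tx = L/R = 584/15000000000 = 3.89333e-08 s.
t_prop = 1870000/208000000 = 0.00899038 s; RTT = 0.0179808 s.
Cycle = t_tx + RTT = 0.0179808 s.
Throughput = L / cycle = 584 / 0.0179808 = 32.5 kbps.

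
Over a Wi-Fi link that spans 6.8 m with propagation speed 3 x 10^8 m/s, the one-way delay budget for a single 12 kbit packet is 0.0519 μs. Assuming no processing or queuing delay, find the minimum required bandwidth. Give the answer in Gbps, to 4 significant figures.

Propagation delay = 6.8 / 300000000 = 0.0226667 μs.
Transmission budget = 0.0519 − 0.0226667 = 0.0292333 μs.
R ≥ L / t_tx = 12000 bits / 2.92333e-08 s = 410.5 Gbps.

410.5 Gbps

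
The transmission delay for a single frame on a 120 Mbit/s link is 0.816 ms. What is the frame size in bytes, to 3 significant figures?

L = R × t_tx = 120000000 b/s × 0.000816 s = 97920 bits.
In bytes: 97920 / 8 = 12200 bytes.

12200 bytes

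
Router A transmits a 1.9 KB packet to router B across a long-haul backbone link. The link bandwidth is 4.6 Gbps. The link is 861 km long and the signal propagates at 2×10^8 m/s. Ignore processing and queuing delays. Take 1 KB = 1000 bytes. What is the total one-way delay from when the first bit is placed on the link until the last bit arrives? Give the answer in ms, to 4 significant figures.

4.308 ms

L = 15200 bits.
Transmission delay = L/R = 15200 / 4600000000 = 0.00330435 ms.
Propagation delay = d/s = 861000 m / 200000000 m/s = 4.305 ms.
Total = 4.308 ms.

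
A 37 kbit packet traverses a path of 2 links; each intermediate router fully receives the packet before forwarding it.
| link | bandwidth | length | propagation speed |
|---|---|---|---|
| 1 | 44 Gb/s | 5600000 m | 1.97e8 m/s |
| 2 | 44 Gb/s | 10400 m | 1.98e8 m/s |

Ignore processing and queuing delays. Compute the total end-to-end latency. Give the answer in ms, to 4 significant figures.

L = 37000 bits.
Transmission delay per hop = L/R = 37000/44000000000 = 0.000840909 ms; 2 hops → 0.00168182 ms.
Propagation delays (d/s per hop): 28.4264, 0.0525253 ms; sum = 28.4789 ms.
End-to-end = 28.48 ms.

28.48 ms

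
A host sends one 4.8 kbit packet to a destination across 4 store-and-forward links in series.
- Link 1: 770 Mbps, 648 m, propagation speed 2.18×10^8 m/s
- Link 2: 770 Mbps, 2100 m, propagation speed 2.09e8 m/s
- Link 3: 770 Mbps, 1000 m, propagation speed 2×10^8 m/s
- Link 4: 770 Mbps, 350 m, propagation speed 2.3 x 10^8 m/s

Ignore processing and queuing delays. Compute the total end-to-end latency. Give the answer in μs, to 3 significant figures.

44.5 μs

L = 4800 bits.
Transmission delay per hop = L/R = 4800/770000000 = 6.23377 μs; 4 hops → 24.9351 μs.
Propagation delays (d/s per hop): 2.97248, 10.0478, 5, 1.52174 μs; sum = 19.5421 μs.
End-to-end = 44.5 μs.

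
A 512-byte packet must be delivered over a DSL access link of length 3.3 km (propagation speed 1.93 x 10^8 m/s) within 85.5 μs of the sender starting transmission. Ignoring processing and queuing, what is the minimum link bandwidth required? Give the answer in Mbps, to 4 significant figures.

59.88 Mbps

L = 4096 bits.
Propagation delay = 3300 / 193000000 = 17.0984 μs.
Transmission budget = 85.5 − 17.0984 = 68.4016 μs.
R ≥ L / t_tx = 4096 bits / 6.84016e-05 s = 59.88 Mbps.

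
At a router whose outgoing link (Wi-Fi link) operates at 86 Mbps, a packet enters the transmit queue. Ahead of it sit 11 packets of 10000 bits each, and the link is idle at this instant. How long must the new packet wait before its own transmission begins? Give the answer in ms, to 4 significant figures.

1.279 ms

Each queued packet: L/R = 10000/86000000 = 0.116279 ms.
11 queued → 1.27907 ms.
Queuing delay = 1.279 ms.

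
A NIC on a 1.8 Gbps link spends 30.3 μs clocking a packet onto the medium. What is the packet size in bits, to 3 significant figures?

L = R × t_tx = 1800000000 b/s × 3.03e-05 s = 54540 bits.

54500 bits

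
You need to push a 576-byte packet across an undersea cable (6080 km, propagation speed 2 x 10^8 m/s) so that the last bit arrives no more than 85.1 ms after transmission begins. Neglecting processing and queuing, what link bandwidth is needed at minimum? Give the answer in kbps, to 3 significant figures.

L = 4608 bits.
Propagation delay = 6080000 / 200000000 = 30.4 ms.
Transmission budget = 85.1 − 30.4 = 54.7 ms.
R ≥ L / t_tx = 4608 bits / 0.0547 s = 84.2 kbps.

84.2 kbps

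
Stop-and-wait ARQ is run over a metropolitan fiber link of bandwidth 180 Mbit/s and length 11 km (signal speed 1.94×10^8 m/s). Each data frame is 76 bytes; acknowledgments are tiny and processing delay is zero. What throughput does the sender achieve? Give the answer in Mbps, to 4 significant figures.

t_tx = L/R = 608/180000000 = 3.37778e-06 s.
t_prop = 11000/194000000 = 5.6701e-05 s; RTT = 0.000113402 s.
Cycle = t_tx + RTT = 0.00011678 s.
Throughput = L / cycle = 608 / 0.00011678 = 5.206 Mbps.

5.206 Mbps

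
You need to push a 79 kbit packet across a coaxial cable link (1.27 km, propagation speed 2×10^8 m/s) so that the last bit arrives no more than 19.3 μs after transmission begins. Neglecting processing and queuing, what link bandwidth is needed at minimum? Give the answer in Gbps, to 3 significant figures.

6.10 Gbps

Propagation delay = 1270 / 200000000 = 6.35 μs.
Transmission budget = 19.3 − 6.35 = 12.95 μs.
R ≥ L / t_tx = 79000 bits / 1.295e-05 s = 6.10 Gbps.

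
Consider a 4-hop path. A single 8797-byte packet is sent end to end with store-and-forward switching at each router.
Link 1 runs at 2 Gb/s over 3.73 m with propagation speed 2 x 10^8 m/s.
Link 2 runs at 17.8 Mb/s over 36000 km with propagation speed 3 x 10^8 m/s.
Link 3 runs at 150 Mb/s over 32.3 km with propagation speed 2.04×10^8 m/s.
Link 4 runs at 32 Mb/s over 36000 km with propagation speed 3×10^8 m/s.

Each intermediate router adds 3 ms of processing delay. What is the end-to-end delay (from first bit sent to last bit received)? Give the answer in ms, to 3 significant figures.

256 ms

L = 8797 × 8 = 70376 bits.
Transmission delays (L/R per hop): 0.035188, 3.95371, 0.469173, 2.19925 ms; sum = 6.65732 ms.
Propagation delays (d/s per hop): 1.865e-05, 120, 0.158333, 120 ms; sum = 240.158 ms.
Processing at 3 router(s): 3 × 3 ms = 9 ms.
End-to-end = 256 ms.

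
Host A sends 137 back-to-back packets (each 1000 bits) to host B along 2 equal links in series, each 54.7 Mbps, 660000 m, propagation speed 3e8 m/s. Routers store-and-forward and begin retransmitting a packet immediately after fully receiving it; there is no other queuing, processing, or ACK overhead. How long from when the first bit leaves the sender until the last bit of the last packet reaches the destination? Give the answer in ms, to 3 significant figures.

Per-hop transmission t_tx = L/R = 1000/54700000 = 0.0182815 ms.
Per-hop propagation t_prop = 660000/300000000 = 2.2 ms.
Pipeline fill: first packet needs 2·t_tx to clear all hops; remaining 136 packets each add one t_tx.
Total = (2+137-1)·t_tx + 2·t_prop = 138·0.0182815 + 2·2.2 = 6.92 ms.

6.92 ms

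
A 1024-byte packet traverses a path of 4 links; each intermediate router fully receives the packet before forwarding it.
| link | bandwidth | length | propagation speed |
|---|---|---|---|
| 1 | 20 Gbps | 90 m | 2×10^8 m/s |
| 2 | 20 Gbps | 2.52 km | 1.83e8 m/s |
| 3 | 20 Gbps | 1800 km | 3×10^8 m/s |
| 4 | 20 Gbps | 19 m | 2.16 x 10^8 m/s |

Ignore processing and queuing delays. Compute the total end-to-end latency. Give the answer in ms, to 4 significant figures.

L = 1024 × 8 = 8192 bits.
Transmission delay per hop = L/R = 8192/20000000000 = 0.0004096 ms; 4 hops → 0.0016384 ms.
Propagation delays (d/s per hop): 0.00045, 0.0137705, 6, 8.7963e-05 ms; sum = 6.01431 ms.
End-to-end = 6.016 ms.

6.016 ms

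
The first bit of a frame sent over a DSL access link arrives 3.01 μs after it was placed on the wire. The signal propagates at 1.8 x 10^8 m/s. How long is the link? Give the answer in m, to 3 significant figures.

d = s × t_prop = 180000000 × 3.01e-06 = 542 m.

542 m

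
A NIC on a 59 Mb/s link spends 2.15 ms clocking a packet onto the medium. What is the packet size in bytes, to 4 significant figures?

L = R × t_tx = 59000000 b/s × 0.00215 s = 126850 bits.
In bytes: 126850 / 8 = 15860 bytes.

15860 bytes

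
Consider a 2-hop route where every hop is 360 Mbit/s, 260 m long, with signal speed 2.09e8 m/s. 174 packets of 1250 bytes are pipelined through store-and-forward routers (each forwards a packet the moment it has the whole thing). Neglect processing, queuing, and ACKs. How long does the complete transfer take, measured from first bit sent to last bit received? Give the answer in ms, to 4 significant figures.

4.864 ms

Per-hop transmission t_tx = L/R = 10000/360000000 = 0.0277778 ms.
Per-hop propagation t_prop = 260/209000000 = 0.00124402 ms.
Pipeline fill: first packet needs 2·t_tx to clear all hops; remaining 173 packets each add one t_tx.
Total = (2+174-1)·t_tx + 2·t_prop = 175·0.0277778 + 2·0.00124402 = 4.864 ms.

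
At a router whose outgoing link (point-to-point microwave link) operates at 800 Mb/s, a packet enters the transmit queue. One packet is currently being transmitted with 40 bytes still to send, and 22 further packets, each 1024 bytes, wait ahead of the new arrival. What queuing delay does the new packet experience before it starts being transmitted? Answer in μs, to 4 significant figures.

Each queued packet: L/R = 8192/800000000 = 10.24 μs.
22 queued → 225.28 μs.
Plus remaining 320 bits of current packet: 0.4 μs.
Queuing delay = 225.7 μs.

225.7 μs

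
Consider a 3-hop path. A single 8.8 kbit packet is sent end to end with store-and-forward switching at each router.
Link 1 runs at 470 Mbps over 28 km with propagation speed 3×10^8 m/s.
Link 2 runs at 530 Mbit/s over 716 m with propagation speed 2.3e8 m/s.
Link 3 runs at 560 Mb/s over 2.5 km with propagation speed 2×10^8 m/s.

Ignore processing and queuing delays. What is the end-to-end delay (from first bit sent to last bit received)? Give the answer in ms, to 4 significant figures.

L = 8800 bits.
Transmission delays (L/R per hop): 0.0187234, 0.0166038, 0.0157143 ms; sum = 0.0510415 ms.
Propagation delays (d/s per hop): 0.0933333, 0.00311304, 0.0125 ms; sum = 0.108946 ms.
End-to-end = 0.1600 ms.

0.1600 ms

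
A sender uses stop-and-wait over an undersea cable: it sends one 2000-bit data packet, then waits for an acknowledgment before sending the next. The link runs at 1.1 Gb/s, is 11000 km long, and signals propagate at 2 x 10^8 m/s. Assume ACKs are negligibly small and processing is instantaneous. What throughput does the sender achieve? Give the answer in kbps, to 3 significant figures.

t_tx = L/R = 2000/1100000000 = 1.81818e-06 s.
t_prop = 11000000/200000000 = 0.055 s; RTT = 0.11 s.
Cycle = t_tx + RTT = 0.110002 s.
Throughput = L / cycle = 2000 / 0.110002 = 18.2 kbps.

18.2 kbps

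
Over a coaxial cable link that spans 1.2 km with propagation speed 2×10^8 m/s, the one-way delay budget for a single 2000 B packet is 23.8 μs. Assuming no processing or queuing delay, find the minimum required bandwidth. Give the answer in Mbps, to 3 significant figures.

899 Mbps

L = 16000 bits.
Propagation delay = 1200 / 200000000 = 6 μs.
Transmission budget = 23.8 − 6 = 17.8 μs.
R ≥ L / t_tx = 16000 bits / 1.78e-05 s = 899 Mbps.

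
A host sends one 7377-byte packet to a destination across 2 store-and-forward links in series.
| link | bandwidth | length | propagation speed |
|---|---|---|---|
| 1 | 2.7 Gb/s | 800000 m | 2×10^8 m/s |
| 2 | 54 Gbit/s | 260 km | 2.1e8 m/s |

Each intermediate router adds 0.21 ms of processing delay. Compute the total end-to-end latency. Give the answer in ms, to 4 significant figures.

L = 7377 × 8 = 59016 bits.
Transmission delays (L/R per hop): 0.0218578, 0.00109289 ms; sum = 0.0229507 ms.
Propagation delays (d/s per hop): 4, 1.2381 ms; sum = 5.2381 ms.
Processing at 1 router(s): 1 × 0.21 ms = 0.21 ms.
End-to-end = 5.471 ms.

5.471 ms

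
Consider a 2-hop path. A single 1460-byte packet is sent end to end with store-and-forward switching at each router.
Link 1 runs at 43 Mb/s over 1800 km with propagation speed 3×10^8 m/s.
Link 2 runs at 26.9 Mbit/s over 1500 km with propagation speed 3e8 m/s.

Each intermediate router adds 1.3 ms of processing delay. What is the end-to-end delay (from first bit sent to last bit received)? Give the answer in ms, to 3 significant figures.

L = 1460 × 8 = 11680 bits.
Transmission delays (L/R per hop): 0.271628, 0.434201 ms; sum = 0.705829 ms.
Propagation delays (d/s per hop): 6, 5 ms; sum = 11 ms.
Processing at 1 router(s): 1 × 1.3 ms = 1.3 ms.
End-to-end = 13.0 ms.

13.0 ms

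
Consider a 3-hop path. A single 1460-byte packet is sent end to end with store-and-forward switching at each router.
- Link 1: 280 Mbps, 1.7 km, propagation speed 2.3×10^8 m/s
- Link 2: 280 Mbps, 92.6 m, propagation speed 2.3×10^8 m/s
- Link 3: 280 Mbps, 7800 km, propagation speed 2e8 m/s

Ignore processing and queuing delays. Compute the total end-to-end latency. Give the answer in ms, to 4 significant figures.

39.13 ms

L = 1460 × 8 = 11680 bits.
Transmission delay per hop = L/R = 11680/280000000 = 0.0417143 ms; 3 hops → 0.125143 ms.
Propagation delays (d/s per hop): 0.0073913, 0.000402609, 39 ms; sum = 39.0078 ms.
End-to-end = 39.13 ms.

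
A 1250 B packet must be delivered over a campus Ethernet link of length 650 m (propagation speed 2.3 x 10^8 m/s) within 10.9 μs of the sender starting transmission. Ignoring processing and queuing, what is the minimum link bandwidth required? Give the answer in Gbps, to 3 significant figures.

L = 10000 bits.
Propagation delay = 650 / 2.3e+08 = 2.82609 μs.
Transmission budget = 10.9 − 2.82609 = 8.07391 μs.
R ≥ L / t_tx = 10000 bits / 8.07391e-06 s = 1.24 Gbps.

1.24 Gbps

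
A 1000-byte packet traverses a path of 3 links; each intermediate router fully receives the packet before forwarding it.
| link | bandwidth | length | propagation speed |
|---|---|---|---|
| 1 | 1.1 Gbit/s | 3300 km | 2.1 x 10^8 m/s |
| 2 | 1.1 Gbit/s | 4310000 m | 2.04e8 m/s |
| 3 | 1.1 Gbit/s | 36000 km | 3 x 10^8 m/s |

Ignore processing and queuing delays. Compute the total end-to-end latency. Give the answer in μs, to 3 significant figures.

157000 μs

L = 1000 × 8 = 8000 bits.
Transmission delay per hop = L/R = 8000/1100000000 = 7.27273 μs; 3 hops → 21.8182 μs.
Propagation delays (d/s per hop): 15714.3, 21127.5, 120000 μs; sum = 156842 μs.
End-to-end = 157000 μs.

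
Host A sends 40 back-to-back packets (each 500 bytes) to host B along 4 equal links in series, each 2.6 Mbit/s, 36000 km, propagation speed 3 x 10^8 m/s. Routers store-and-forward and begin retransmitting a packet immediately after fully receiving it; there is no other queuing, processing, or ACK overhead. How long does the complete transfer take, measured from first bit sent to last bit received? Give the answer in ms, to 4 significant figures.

546.2 ms

Per-hop transmission t_tx = L/R = 4000/2600000 = 1.53846 ms.
Per-hop propagation t_prop = 36000000/300000000 = 120 ms.
Pipeline fill: first packet needs 4·t_tx to clear all hops; remaining 39 packets each add one t_tx.
Total = (4+40-1)·t_tx + 4·t_prop = 43·1.53846 + 4·120 = 546.2 ms.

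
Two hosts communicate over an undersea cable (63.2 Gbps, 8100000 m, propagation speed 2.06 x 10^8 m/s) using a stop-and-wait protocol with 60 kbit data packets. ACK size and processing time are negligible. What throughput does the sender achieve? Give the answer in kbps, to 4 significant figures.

763.0 kbps

t_tx = L/R = 60000/63200000000 = 9.49367e-07 s.
t_prop = 8100000/206000000 = 0.0393204 s; RTT = 0.0786408 s.
Cycle = t_tx + RTT = 0.0786417 s.
Throughput = L / cycle = 60000 / 0.0786417 = 763.0 kbps.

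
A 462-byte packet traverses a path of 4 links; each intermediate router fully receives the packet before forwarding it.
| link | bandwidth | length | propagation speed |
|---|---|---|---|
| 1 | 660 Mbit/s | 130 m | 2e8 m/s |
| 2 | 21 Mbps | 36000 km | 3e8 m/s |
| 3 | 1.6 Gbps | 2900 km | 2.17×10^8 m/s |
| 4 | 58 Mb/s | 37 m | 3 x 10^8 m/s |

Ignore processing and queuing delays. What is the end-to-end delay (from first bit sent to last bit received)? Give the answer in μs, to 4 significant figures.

133600 μs

L = 462 × 8 = 3696 bits.
Transmission delays (L/R per hop): 5.6, 176, 2.31, 63.7241 μs; sum = 247.634 μs.
Propagation delays (d/s per hop): 0.65, 120000, 13364.1, 0.123333 μs; sum = 133365 μs.
End-to-end = 133600 μs.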